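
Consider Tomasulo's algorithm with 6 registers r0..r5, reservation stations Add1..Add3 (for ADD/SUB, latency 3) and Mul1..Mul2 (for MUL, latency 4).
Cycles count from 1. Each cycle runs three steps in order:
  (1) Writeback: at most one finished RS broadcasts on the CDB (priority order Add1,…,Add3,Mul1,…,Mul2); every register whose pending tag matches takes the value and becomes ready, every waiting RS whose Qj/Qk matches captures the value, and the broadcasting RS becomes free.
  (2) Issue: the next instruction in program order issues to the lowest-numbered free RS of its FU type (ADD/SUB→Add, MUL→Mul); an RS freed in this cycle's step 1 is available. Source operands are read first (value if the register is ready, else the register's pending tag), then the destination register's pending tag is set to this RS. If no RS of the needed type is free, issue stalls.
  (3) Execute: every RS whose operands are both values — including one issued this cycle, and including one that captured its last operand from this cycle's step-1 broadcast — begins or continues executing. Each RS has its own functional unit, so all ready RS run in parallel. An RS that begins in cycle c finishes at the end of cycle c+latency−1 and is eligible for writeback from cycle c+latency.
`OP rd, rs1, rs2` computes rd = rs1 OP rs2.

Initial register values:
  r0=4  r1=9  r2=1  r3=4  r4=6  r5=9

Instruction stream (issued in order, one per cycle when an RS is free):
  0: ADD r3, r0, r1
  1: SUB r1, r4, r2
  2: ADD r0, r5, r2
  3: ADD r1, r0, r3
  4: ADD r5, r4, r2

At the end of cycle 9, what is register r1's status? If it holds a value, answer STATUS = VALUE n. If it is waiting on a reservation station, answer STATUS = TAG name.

STATUS = VALUE 23

cycle 1: issue ADD r3<-Add1 // r0:4,r1:9,r2:1,r3:Add1,r4:6,r5:9
cycle 2: issue SUB r1<-Add2 // r0:4,r1:Add2,r2:1,r3:Add1,r4:6,r5:9
cycle 3: issue ADD r0<-Add3 // r0:Add3,r1:Add2,r2:1,r3:Add1,r4:6,r5:9
cycle 4: CDB Add1=13; issue ADD r1<-Add1 // r0:Add3,r1:Add1,r2:1,r3:13,r4:6,r5:9
cycle 5: CDB Add2=5; issue ADD r5<-Add2 // r0:Add3,r1:Add1,r2:1,r3:13,r4:6,r5:Add2
cycle 6: CDB Add3=10 // r0:10,r1:Add1,r2:1,r3:13,r4:6,r5:Add2
cycle 7: - // r0:10,r1:Add1,r2:1,r3:13,r4:6,r5:Add2
cycle 8: CDB Add2=7 // r0:10,r1:Add1,r2:1,r3:13,r4:6,r5:7
cycle 9: CDB Add1=23 // r0:10,r1:23,r2:1,r3:13,r4:6,r5:7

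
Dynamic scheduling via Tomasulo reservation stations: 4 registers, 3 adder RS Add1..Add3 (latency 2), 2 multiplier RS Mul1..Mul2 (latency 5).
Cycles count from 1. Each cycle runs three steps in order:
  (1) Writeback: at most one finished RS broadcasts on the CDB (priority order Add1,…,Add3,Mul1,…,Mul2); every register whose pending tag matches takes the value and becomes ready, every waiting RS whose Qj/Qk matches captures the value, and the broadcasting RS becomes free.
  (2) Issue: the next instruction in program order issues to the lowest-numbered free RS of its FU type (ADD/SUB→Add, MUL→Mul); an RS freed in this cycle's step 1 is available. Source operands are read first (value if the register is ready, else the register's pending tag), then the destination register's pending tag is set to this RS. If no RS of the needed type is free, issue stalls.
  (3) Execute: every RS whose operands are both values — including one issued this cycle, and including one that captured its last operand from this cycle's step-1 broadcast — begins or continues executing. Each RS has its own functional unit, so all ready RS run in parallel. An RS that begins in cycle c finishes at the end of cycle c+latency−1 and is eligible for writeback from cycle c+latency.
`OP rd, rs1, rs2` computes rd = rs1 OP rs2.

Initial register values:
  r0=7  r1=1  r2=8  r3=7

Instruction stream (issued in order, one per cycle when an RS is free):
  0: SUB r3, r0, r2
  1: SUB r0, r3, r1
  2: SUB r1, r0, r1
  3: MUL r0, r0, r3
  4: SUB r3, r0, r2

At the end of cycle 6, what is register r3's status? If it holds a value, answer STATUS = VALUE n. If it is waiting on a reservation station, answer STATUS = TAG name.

c1: issue SUB r3<-Add1 | r0:7,r1:1,r2:8,r3:Add1
c2: issue SUB r0<-Add2 | r0:Add2,r1:1,r2:8,r3:Add1
c3: CDB Add1=-1; issue SUB r1<-Add1 | r0:Add2,r1:Add1,r2:8,r3:-1
c4: issue MUL r0<-Mul1 | r0:Mul1,r1:Add1,r2:8,r3:-1
c5: CDB Add2=-2; issue SUB r3<-Add2 | r0:Mul1,r1:Add1,r2:8,r3:Add2
c6: - | r0:Mul1,r1:Add1,r2:8,r3:Add2

STATUS = TAG Add2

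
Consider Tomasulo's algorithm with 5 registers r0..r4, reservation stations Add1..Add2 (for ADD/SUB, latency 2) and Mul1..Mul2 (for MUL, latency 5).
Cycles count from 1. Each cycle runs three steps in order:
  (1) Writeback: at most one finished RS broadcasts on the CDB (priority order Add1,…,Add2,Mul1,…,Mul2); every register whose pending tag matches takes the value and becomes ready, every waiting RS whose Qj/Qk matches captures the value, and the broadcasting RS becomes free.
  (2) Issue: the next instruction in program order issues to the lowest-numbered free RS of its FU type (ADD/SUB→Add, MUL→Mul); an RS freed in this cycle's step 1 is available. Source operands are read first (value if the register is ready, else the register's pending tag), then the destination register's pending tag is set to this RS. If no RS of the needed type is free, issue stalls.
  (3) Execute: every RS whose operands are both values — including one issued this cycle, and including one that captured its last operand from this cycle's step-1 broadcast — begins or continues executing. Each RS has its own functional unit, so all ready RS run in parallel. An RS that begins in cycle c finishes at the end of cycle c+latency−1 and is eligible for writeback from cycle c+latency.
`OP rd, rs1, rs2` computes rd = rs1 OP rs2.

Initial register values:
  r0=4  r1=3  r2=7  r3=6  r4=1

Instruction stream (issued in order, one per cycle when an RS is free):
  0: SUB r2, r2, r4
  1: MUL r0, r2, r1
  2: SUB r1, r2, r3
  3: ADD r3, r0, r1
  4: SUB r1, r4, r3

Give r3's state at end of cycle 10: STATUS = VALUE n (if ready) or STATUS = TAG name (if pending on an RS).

cycle 1: issue SUB r2<-Add1 // r0:4,r1:3,r2:Add1,r3:6,r4:1
cycle 2: issue MUL r0<-Mul1 // r0:Mul1,r1:3,r2:Add1,r3:6,r4:1
cycle 3: CDB Add1=6; issue SUB r1<-Add1 // r0:Mul1,r1:Add1,r2:6,r3:6,r4:1
cycle 4: issue ADD r3<-Add2 // r0:Mul1,r1:Add1,r2:6,r3:Add2,r4:1
cycle 5: CDB Add1=0; issue SUB r1<-Add1 // r0:Mul1,r1:Add1,r2:6,r3:Add2,r4:1
cycle 6: - // r0:Mul1,r1:Add1,r2:6,r3:Add2,r4:1
cycle 7: - // r0:Mul1,r1:Add1,r2:6,r3:Add2,r4:1
cycle 8: CDB Mul1=18 // r0:18,r1:Add1,r2:6,r3:Add2,r4:1
cycle 9: - // r0:18,r1:Add1,r2:6,r3:Add2,r4:1
cycle 10: CDB Add2=18 // r0:18,r1:Add1,r2:6,r3:18,r4:1

STATUS = VALUE 18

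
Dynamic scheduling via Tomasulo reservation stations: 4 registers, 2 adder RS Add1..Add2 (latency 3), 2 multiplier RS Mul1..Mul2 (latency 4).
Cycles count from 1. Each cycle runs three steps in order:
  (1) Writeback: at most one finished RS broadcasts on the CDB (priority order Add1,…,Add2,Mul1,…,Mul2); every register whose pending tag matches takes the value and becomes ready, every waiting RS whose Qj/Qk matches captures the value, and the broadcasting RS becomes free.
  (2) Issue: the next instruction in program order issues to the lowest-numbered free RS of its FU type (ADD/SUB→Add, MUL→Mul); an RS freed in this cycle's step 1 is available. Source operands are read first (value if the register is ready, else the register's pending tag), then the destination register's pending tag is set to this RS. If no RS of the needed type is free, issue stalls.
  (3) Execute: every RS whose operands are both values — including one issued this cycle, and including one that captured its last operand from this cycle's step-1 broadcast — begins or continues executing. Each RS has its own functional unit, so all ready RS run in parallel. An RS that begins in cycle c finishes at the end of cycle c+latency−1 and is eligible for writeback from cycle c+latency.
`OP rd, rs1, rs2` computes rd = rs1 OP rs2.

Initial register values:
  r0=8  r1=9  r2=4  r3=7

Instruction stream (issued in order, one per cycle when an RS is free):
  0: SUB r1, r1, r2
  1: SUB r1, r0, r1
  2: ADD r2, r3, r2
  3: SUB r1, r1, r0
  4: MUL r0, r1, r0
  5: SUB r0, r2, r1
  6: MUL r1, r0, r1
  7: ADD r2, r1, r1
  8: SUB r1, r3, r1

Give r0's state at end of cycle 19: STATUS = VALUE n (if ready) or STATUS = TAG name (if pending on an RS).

STATUS = VALUE 16

c1: issue SUB r1<-Add1 | r0:8,r1:Add1,r2:4,r3:7
c2: issue SUB r1<-Add2 | r0:8,r1:Add2,r2:4,r3:7
c3: stall | r0:8,r1:Add2,r2:4,r3:7
c4: CDB Add1=5; issue ADD r2<-Add1 | r0:8,r1:Add2,r2:Add1,r3:7
c5: stall | r0:8,r1:Add2,r2:Add1,r3:7
c6: stall | r0:8,r1:Add2,r2:Add1,r3:7
c7: CDB Add1=11; issue SUB r1<-Add1 | r0:8,r1:Add1,r2:11,r3:7
c8: CDB Add2=3; issue MUL r0<-Mul1 | r0:Mul1,r1:Add1,r2:11,r3:7
c9: issue SUB r0<-Add2 | r0:Add2,r1:Add1,r2:11,r3:7
c10: issue MUL r1<-Mul2 | r0:Add2,r1:Mul2,r2:11,r3:7
c11: CDB Add1=-5; issue ADD r2<-Add1 | r0:Add2,r1:Mul2,r2:Add1,r3:7
c12: stall | r0:Add2,r1:Mul2,r2:Add1,r3:7
c13: stall | r0:Add2,r1:Mul2,r2:Add1,r3:7
c14: CDB Add2=16; issue SUB r1<-Add2 | r0:16,r1:Add2,r2:Add1,r3:7
c15: CDB Mul1=-40 | r0:16,r1:Add2,r2:Add1,r3:7
c16: - | r0:16,r1:Add2,r2:Add1,r3:7
c17: - | r0:16,r1:Add2,r2:Add1,r3:7
c18: CDB Mul2=-80 | r0:16,r1:Add2,r2:Add1,r3:7
c19: - | r0:16,r1:Add2,r2:Add1,r3:7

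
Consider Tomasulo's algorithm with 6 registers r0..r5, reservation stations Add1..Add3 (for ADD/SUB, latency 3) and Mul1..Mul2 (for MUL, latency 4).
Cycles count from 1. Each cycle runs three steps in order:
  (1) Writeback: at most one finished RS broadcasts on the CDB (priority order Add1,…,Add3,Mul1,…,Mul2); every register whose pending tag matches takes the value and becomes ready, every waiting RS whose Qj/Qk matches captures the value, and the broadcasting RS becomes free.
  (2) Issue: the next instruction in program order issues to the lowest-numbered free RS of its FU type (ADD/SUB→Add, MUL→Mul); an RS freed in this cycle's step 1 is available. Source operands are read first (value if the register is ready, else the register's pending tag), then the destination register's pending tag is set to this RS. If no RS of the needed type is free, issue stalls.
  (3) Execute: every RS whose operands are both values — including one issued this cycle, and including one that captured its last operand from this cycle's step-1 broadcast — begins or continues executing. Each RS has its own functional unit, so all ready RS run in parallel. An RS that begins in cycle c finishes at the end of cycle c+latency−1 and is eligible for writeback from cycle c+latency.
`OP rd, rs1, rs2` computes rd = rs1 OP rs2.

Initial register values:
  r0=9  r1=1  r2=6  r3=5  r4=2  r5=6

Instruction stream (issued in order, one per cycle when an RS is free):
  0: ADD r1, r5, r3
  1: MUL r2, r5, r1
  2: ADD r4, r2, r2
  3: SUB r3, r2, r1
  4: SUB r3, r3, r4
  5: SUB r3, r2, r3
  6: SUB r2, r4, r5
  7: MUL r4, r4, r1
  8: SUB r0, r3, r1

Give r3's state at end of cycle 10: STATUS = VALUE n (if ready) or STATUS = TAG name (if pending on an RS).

STATUS = TAG Add3

cycle 1: issue ADD r1<-Add1 // r0:9,r1:Add1,r2:6,r3:5,r4:2,r5:6
cycle 2: issue MUL r2<-Mul1 // r0:9,r1:Add1,r2:Mul1,r3:5,r4:2,r5:6
cycle 3: issue ADD r4<-Add2 // r0:9,r1:Add1,r2:Mul1,r3:5,r4:Add2,r5:6
cycle 4: CDB Add1=11; issue SUB r3<-Add1 // r0:9,r1:11,r2:Mul1,r3:Add1,r4:Add2,r5:6
cycle 5: issue SUB r3<-Add3 // r0:9,r1:11,r2:Mul1,r3:Add3,r4:Add2,r5:6
cycle 6: stall // r0:9,r1:11,r2:Mul1,r3:Add3,r4:Add2,r5:6
cycle 7: stall // r0:9,r1:11,r2:Mul1,r3:Add3,r4:Add2,r5:6
cycle 8: CDB Mul1=66; stall // r0:9,r1:11,r2:66,r3:Add3,r4:Add2,r5:6
cycle 9: stall // r0:9,r1:11,r2:66,r3:Add3,r4:Add2,r5:6
cycle 10: stall // r0:9,r1:11,r2:66,r3:Add3,r4:Add2,r5:6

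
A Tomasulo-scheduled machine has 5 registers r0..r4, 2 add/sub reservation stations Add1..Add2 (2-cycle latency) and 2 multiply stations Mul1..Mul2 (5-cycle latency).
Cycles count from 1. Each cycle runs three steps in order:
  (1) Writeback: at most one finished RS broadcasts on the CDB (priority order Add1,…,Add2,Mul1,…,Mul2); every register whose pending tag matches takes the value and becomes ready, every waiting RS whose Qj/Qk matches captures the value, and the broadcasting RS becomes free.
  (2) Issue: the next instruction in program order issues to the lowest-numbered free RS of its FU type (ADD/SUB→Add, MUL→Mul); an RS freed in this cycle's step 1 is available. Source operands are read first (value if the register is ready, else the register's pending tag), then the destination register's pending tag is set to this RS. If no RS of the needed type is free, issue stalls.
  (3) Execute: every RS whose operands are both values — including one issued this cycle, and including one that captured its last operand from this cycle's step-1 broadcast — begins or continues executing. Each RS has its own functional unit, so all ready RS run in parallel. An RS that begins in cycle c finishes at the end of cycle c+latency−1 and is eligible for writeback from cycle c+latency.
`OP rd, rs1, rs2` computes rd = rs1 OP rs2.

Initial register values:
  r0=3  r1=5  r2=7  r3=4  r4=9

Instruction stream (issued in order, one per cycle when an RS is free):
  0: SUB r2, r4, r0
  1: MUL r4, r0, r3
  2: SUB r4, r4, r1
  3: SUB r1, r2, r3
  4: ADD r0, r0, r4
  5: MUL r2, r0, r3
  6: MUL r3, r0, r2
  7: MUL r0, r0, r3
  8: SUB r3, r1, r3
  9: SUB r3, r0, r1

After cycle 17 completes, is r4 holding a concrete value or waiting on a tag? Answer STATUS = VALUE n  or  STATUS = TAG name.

STATUS = VALUE 7

c1: issue SUB r2<-Add1 | r0:3,r1:5,r2:Add1,r3:4,r4:9
c2: issue MUL r4<-Mul1 | r0:3,r1:5,r2:Add1,r3:4,r4:Mul1
c3: CDB Add1=6; issue SUB r4<-Add1 | r0:3,r1:5,r2:6,r3:4,r4:Add1
c4: issue SUB r1<-Add2 | r0:3,r1:Add2,r2:6,r3:4,r4:Add1
c5: stall | r0:3,r1:Add2,r2:6,r3:4,r4:Add1
c6: CDB Add2=2; issue ADD r0<-Add2 | r0:Add2,r1:2,r2:6,r3:4,r4:Add1
c7: CDB Mul1=12; issue MUL r2<-Mul1 | r0:Add2,r1:2,r2:Mul1,r3:4,r4:Add1
c8: issue MUL r3<-Mul2 | r0:Add2,r1:2,r2:Mul1,r3:Mul2,r4:Add1
c9: CDB Add1=7; stall | r0:Add2,r1:2,r2:Mul1,r3:Mul2,r4:7
c10: stall | r0:Add2,r1:2,r2:Mul1,r3:Mul2,r4:7
c11: CDB Add2=10; stall | r0:10,r1:2,r2:Mul1,r3:Mul2,r4:7
c12: stall | r0:10,r1:2,r2:Mul1,r3:Mul2,r4:7
c13: stall | r0:10,r1:2,r2:Mul1,r3:Mul2,r4:7
c14: stall | r0:10,r1:2,r2:Mul1,r3:Mul2,r4:7
c15: stall | r0:10,r1:2,r2:Mul1,r3:Mul2,r4:7
c16: CDB Mul1=40; issue MUL r0<-Mul1 | r0:Mul1,r1:2,r2:40,r3:Mul2,r4:7
c17: issue SUB r3<-Add1 | r0:Mul1,r1:2,r2:40,r3:Add1,r4:7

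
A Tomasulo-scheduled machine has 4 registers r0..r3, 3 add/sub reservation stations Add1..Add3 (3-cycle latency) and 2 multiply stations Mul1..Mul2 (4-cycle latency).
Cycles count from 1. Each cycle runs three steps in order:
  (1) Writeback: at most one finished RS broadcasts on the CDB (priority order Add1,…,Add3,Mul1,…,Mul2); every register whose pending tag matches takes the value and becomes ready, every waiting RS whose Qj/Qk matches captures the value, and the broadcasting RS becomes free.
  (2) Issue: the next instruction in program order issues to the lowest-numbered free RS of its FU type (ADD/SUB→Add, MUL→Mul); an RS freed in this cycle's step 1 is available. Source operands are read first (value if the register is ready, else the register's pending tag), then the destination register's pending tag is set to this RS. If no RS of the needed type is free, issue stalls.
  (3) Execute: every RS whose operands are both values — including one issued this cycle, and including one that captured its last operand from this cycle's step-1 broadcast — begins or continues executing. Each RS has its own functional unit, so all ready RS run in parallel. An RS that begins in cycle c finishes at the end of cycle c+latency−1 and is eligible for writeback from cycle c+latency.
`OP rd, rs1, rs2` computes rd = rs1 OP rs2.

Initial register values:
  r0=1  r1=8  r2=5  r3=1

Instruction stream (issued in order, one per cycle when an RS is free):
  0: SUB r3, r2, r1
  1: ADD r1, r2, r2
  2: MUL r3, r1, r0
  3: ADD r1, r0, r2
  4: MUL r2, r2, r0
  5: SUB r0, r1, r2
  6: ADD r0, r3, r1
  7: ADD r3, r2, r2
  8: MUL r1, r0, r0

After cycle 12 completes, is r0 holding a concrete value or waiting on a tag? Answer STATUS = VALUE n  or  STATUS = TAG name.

  c1: issue SUB r3<-Add1  regs: r0:1,r1:8,r2:5,r3:Add1
  c2: issue ADD r1<-Add2  regs: r0:1,r1:Add2,r2:5,r3:Add1
  c3: issue MUL r3<-Mul1  regs: r0:1,r1:Add2,r2:5,r3:Mul1
  c4: CDB Add1=-3; issue ADD r1<-Add1  regs: r0:1,r1:Add1,r2:5,r3:Mul1
  c5: CDB Add2=10; issue MUL r2<-Mul2  regs: r0:1,r1:Add1,r2:Mul2,r3:Mul1
  c6: issue SUB r0<-Add2  regs: r0:Add2,r1:Add1,r2:Mul2,r3:Mul1
  c7: CDB Add1=6; issue ADD r0<-Add1  regs: r0:Add1,r1:6,r2:Mul2,r3:Mul1
  c8: issue ADD r3<-Add3  regs: r0:Add1,r1:6,r2:Mul2,r3:Add3
  c9: CDB Mul1=10; issue MUL r1<-Mul1  regs: r0:Add1,r1:Mul1,r2:Mul2,r3:Add3
  c10: CDB Mul2=5  regs: r0:Add1,r1:Mul1,r2:5,r3:Add3
  c11: -  regs: r0:Add1,r1:Mul1,r2:5,r3:Add3
  c12: CDB Add1=16  regs: r0:16,r1:Mul1,r2:5,r3:Add3

STATUS = VALUE 16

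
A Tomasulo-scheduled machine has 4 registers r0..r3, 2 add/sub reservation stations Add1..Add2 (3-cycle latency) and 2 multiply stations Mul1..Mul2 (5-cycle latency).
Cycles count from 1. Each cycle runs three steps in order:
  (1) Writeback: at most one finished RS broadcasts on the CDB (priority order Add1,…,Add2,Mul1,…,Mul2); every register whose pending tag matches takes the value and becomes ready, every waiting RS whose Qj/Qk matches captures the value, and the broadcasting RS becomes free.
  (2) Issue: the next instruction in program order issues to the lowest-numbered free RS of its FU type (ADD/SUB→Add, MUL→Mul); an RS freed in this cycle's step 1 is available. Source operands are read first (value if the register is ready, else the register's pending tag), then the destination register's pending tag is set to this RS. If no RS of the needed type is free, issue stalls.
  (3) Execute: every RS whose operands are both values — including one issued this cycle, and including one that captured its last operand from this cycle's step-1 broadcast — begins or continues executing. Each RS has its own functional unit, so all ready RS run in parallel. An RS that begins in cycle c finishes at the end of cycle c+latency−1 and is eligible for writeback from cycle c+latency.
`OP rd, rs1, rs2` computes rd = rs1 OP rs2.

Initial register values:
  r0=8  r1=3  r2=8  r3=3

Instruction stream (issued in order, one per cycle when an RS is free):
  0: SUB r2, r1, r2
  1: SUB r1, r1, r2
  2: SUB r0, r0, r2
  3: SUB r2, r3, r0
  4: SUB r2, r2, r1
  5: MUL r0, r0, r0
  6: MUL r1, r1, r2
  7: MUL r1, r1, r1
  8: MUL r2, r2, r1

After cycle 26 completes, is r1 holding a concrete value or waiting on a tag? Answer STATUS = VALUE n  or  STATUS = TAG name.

STATUS = VALUE 20736

  c1: issue SUB r2<-Add1  regs: r0:8,r1:3,r2:Add1,r3:3
  c2: issue SUB r1<-Add2  regs: r0:8,r1:Add2,r2:Add1,r3:3
  c3: stall  regs: r0:8,r1:Add2,r2:Add1,r3:3
  c4: CDB Add1=-5; issue SUB r0<-Add1  regs: r0:Add1,r1:Add2,r2:-5,r3:3
  c5: stall  regs: r0:Add1,r1:Add2,r2:-5,r3:3
  c6: stall  regs: r0:Add1,r1:Add2,r2:-5,r3:3
  c7: CDB Add1=13; issue SUB r2<-Add1  regs: r0:13,r1:Add2,r2:Add1,r3:3
  c8: CDB Add2=8; issue SUB r2<-Add2  regs: r0:13,r1:8,r2:Add2,r3:3
  c9: issue MUL r0<-Mul1  regs: r0:Mul1,r1:8,r2:Add2,r3:3
  c10: CDB Add1=-10; issue MUL r1<-Mul2  regs: r0:Mul1,r1:Mul2,r2:Add2,r3:3
  c11: stall  regs: r0:Mul1,r1:Mul2,r2:Add2,r3:3
  c12: stall  regs: r0:Mul1,r1:Mul2,r2:Add2,r3:3
  c13: CDB Add2=-18; stall  regs: r0:Mul1,r1:Mul2,r2:-18,r3:3
  c14: CDB Mul1=169; issue MUL r1<-Mul1  regs: r0:169,r1:Mul1,r2:-18,r3:3
  c15: stall  regs: r0:169,r1:Mul1,r2:-18,r3:3
  c16: stall  regs: r0:169,r1:Mul1,r2:-18,r3:3
  c17: stall  regs: r0:169,r1:Mul1,r2:-18,r3:3
  c18: CDB Mul2=-144; issue MUL r2<-Mul2  regs: r0:169,r1:Mul1,r2:Mul2,r3:3
  c19: -  regs: r0:169,r1:Mul1,r2:Mul2,r3:3
  c20: -  regs: r0:169,r1:Mul1,r2:Mul2,r3:3
  c21: -  regs: r0:169,r1:Mul1,r2:Mul2,r3:3
  c22: -  regs: r0:169,r1:Mul1,r2:Mul2,r3:3
  c23: CDB Mul1=20736  regs: r0:169,r1:20736,r2:Mul2,r3:3
  c24: -  regs: r0:169,r1:20736,r2:Mul2,r3:3
  c25: -  regs: r0:169,r1:20736,r2:Mul2,r3:3
  c26: -  regs: r0:169,r1:20736,r2:Mul2,r3:3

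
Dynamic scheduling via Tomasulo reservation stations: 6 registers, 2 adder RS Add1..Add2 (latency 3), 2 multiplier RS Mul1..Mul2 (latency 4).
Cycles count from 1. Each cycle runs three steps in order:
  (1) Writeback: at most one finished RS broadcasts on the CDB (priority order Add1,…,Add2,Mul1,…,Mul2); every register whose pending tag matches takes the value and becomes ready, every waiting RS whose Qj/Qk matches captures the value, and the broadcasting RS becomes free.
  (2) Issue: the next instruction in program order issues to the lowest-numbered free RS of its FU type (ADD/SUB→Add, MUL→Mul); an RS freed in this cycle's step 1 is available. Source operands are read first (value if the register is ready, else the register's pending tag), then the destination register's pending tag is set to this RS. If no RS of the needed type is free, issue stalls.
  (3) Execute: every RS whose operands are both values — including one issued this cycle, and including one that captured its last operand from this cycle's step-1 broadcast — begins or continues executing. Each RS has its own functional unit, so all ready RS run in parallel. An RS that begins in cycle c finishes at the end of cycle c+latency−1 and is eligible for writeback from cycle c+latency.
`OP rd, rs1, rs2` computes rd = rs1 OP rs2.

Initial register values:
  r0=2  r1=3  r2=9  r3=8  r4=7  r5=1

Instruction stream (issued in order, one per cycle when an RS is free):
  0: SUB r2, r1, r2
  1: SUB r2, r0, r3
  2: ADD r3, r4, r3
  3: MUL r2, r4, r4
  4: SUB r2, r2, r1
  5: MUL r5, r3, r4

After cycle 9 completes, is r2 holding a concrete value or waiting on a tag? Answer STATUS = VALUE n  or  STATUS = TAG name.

cycle 1: issue SUB r2<-Add1 // r0:2,r1:3,r2:Add1,r3:8,r4:7,r5:1
cycle 2: issue SUB r2<-Add2 // r0:2,r1:3,r2:Add2,r3:8,r4:7,r5:1
cycle 3: stall // r0:2,r1:3,r2:Add2,r3:8,r4:7,r5:1
cycle 4: CDB Add1=-6; issue ADD r3<-Add1 // r0:2,r1:3,r2:Add2,r3:Add1,r4:7,r5:1
cycle 5: CDB Add2=-6; issue MUL r2<-Mul1 // r0:2,r1:3,r2:Mul1,r3:Add1,r4:7,r5:1
cycle 6: issue SUB r2<-Add2 // r0:2,r1:3,r2:Add2,r3:Add1,r4:7,r5:1
cycle 7: CDB Add1=15; issue MUL r5<-Mul2 // r0:2,r1:3,r2:Add2,r3:15,r4:7,r5:Mul2
cycle 8: - // r0:2,r1:3,r2:Add2,r3:15,r4:7,r5:Mul2
cycle 9: CDB Mul1=49 // r0:2,r1:3,r2:Add2,r3:15,r4:7,r5:Mul2

STATUS = TAG Add2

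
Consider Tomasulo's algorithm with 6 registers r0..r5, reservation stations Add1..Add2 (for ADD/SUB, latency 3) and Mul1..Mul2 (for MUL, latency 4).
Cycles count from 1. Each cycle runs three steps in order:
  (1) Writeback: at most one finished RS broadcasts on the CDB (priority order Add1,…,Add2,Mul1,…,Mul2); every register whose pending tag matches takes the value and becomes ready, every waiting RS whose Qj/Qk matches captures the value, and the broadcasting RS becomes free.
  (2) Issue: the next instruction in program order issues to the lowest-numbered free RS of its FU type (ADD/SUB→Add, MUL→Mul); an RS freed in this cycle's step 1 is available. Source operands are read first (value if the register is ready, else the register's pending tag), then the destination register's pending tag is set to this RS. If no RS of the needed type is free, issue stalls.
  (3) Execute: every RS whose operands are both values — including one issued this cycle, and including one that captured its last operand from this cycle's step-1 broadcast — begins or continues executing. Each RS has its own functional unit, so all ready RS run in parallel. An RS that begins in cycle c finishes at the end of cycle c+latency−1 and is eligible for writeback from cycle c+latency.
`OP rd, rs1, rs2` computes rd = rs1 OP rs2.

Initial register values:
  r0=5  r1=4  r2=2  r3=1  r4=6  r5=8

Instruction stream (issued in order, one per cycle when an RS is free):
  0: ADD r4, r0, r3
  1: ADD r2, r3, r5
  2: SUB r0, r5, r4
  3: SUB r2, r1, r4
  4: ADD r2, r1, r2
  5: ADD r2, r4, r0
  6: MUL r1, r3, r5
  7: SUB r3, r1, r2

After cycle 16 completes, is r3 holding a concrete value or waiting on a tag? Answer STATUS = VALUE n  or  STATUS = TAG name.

STATUS = VALUE 0

cycle 1: issue ADD r4<-Add1 // r0:5,r1:4,r2:2,r3:1,r4:Add1,r5:8
cycle 2: issue ADD r2<-Add2 // r0:5,r1:4,r2:Add2,r3:1,r4:Add1,r5:8
cycle 3: stall // r0:5,r1:4,r2:Add2,r3:1,r4:Add1,r5:8
cycle 4: CDB Add1=6; issue SUB r0<-Add1 // r0:Add1,r1:4,r2:Add2,r3:1,r4:6,r5:8
cycle 5: CDB Add2=9; issue SUB r2<-Add2 // r0:Add1,r1:4,r2:Add2,r3:1,r4:6,r5:8
cycle 6: stall // r0:Add1,r1:4,r2:Add2,r3:1,r4:6,r5:8
cycle 7: CDB Add1=2; issue ADD r2<-Add1 // r0:2,r1:4,r2:Add1,r3:1,r4:6,r5:8
cycle 8: CDB Add2=-2; issue ADD r2<-Add2 // r0:2,r1:4,r2:Add2,r3:1,r4:6,r5:8
cycle 9: issue MUL r1<-Mul1 // r0:2,r1:Mul1,r2:Add2,r3:1,r4:6,r5:8
cycle 10: stall // r0:2,r1:Mul1,r2:Add2,r3:1,r4:6,r5:8
cycle 11: CDB Add1=2; issue SUB r3<-Add1 // r0:2,r1:Mul1,r2:Add2,r3:Add1,r4:6,r5:8
cycle 12: CDB Add2=8 // r0:2,r1:Mul1,r2:8,r3:Add1,r4:6,r5:8
cycle 13: CDB Mul1=8 // r0:2,r1:8,r2:8,r3:Add1,r4:6,r5:8
cycle 14: - // r0:2,r1:8,r2:8,r3:Add1,r4:6,r5:8
cycle 15: - // r0:2,r1:8,r2:8,r3:Add1,r4:6,r5:8
cycle 16: CDB Add1=0 // r0:2,r1:8,r2:8,r3:0,r4:6,r5:8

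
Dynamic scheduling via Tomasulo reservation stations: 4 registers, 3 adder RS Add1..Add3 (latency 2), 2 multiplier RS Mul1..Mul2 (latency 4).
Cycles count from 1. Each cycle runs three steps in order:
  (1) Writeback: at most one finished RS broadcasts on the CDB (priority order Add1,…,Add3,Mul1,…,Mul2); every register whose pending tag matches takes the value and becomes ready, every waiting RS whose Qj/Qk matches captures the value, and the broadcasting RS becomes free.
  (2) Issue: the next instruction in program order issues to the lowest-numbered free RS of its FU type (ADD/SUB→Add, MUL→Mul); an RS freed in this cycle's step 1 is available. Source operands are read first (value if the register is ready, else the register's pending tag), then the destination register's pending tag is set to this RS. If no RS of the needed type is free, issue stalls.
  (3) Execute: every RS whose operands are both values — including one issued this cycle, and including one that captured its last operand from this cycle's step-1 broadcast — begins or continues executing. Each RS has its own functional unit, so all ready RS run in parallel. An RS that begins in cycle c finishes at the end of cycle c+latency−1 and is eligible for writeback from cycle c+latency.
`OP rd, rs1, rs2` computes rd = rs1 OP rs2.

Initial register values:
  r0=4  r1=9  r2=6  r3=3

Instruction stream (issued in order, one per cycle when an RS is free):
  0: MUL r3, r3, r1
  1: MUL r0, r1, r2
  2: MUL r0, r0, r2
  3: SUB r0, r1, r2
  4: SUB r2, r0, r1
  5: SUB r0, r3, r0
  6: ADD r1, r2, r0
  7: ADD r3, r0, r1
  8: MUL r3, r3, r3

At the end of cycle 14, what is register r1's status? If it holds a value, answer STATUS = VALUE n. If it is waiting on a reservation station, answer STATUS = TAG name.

cycle 1: issue MUL r3<-Mul1 // r0:4,r1:9,r2:6,r3:Mul1
cycle 2: issue MUL r0<-Mul2 // r0:Mul2,r1:9,r2:6,r3:Mul1
cycle 3: stall // r0:Mul2,r1:9,r2:6,r3:Mul1
cycle 4: stall // r0:Mul2,r1:9,r2:6,r3:Mul1
cycle 5: CDB Mul1=27; issue MUL r0<-Mul1 // r0:Mul1,r1:9,r2:6,r3:27
cycle 6: CDB Mul2=54; issue SUB r0<-Add1 // r0:Add1,r1:9,r2:6,r3:27
cycle 7: issue SUB r2<-Add2 // r0:Add1,r1:9,r2:Add2,r3:27
cycle 8: CDB Add1=3; issue SUB r0<-Add1 // r0:Add1,r1:9,r2:Add2,r3:27
cycle 9: issue ADD r1<-Add3 // r0:Add1,r1:Add3,r2:Add2,r3:27
cycle 10: CDB Add1=24; issue ADD r3<-Add1 // r0:24,r1:Add3,r2:Add2,r3:Add1
cycle 11: CDB Add2=-6; issue MUL r3<-Mul2 // r0:24,r1:Add3,r2:-6,r3:Mul2
cycle 12: CDB Mul1=324 // r0:24,r1:Add3,r2:-6,r3:Mul2
cycle 13: CDB Add3=18 // r0:24,r1:18,r2:-6,r3:Mul2
cycle 14: - // r0:24,r1:18,r2:-6,r3:Mul2

STATUS = VALUE 18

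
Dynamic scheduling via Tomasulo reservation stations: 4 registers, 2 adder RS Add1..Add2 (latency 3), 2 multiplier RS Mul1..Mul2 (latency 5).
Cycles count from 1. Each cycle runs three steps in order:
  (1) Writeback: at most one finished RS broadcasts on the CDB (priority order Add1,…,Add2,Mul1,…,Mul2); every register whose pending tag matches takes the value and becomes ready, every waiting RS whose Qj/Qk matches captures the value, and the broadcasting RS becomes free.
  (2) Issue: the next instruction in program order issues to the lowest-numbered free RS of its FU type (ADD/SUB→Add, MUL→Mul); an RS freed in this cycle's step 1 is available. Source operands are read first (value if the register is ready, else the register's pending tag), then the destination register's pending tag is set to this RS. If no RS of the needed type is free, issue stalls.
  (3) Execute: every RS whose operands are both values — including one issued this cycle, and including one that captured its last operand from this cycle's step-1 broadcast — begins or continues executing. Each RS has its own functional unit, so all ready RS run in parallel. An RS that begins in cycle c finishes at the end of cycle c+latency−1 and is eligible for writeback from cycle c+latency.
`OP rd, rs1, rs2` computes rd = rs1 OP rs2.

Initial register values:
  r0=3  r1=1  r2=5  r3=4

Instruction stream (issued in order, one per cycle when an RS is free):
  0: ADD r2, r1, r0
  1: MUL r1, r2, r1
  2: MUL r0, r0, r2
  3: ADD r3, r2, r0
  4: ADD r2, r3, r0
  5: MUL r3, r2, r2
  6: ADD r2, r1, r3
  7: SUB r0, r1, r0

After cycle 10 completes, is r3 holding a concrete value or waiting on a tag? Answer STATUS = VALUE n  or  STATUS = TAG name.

c1: issue ADD r2<-Add1 | r0:3,r1:1,r2:Add1,r3:4
c2: issue MUL r1<-Mul1 | r0:3,r1:Mul1,r2:Add1,r3:4
c3: issue MUL r0<-Mul2 | r0:Mul2,r1:Mul1,r2:Add1,r3:4
c4: CDB Add1=4; issue ADD r3<-Add1 | r0:Mul2,r1:Mul1,r2:4,r3:Add1
c5: issue ADD r2<-Add2 | r0:Mul2,r1:Mul1,r2:Add2,r3:Add1
c6: stall | r0:Mul2,r1:Mul1,r2:Add2,r3:Add1
c7: stall | r0:Mul2,r1:Mul1,r2:Add2,r3:Add1
c8: stall | r0:Mul2,r1:Mul1,r2:Add2,r3:Add1
c9: CDB Mul1=4; issue MUL r3<-Mul1 | r0:Mul2,r1:4,r2:Add2,r3:Mul1
c10: CDB Mul2=12; stall | r0:12,r1:4,r2:Add2,r3:Mul1

STATUS = TAG Mul1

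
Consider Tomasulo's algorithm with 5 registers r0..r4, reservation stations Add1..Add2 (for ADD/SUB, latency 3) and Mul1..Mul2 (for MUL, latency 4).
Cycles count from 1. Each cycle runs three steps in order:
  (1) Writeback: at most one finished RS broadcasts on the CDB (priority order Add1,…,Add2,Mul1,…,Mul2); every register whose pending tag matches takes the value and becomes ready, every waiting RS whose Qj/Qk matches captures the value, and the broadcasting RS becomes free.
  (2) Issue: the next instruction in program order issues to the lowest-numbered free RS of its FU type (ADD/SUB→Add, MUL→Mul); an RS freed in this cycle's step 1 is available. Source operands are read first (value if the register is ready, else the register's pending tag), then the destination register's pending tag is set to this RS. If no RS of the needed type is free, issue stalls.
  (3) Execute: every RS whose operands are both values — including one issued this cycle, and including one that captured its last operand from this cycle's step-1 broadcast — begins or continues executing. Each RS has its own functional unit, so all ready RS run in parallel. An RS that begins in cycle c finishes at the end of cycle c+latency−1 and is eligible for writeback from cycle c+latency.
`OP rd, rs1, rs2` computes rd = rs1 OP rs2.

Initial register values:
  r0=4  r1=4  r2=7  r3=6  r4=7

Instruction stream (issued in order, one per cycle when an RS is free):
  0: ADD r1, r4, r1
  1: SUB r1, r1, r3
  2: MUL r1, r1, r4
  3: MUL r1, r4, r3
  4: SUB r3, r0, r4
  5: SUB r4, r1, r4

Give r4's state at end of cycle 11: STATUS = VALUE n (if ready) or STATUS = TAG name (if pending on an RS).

STATUS = TAG Add2

c1: issue ADD r1<-Add1 | r0:4,r1:Add1,r2:7,r3:6,r4:7
c2: issue SUB r1<-Add2 | r0:4,r1:Add2,r2:7,r3:6,r4:7
c3: issue MUL r1<-Mul1 | r0:4,r1:Mul1,r2:7,r3:6,r4:7
c4: CDB Add1=11; issue MUL r1<-Mul2 | r0:4,r1:Mul2,r2:7,r3:6,r4:7
c5: issue SUB r3<-Add1 | r0:4,r1:Mul2,r2:7,r3:Add1,r4:7
c6: stall | r0:4,r1:Mul2,r2:7,r3:Add1,r4:7
c7: CDB Add2=5; issue SUB r4<-Add2 | r0:4,r1:Mul2,r2:7,r3:Add1,r4:Add2
c8: CDB Add1=-3 | r0:4,r1:Mul2,r2:7,r3:-3,r4:Add2
c9: CDB Mul2=42 | r0:4,r1:42,r2:7,r3:-3,r4:Add2
c10: - | r0:4,r1:42,r2:7,r3:-3,r4:Add2
c11: CDB Mul1=35 | r0:4,r1:42,r2:7,r3:-3,r4:Add2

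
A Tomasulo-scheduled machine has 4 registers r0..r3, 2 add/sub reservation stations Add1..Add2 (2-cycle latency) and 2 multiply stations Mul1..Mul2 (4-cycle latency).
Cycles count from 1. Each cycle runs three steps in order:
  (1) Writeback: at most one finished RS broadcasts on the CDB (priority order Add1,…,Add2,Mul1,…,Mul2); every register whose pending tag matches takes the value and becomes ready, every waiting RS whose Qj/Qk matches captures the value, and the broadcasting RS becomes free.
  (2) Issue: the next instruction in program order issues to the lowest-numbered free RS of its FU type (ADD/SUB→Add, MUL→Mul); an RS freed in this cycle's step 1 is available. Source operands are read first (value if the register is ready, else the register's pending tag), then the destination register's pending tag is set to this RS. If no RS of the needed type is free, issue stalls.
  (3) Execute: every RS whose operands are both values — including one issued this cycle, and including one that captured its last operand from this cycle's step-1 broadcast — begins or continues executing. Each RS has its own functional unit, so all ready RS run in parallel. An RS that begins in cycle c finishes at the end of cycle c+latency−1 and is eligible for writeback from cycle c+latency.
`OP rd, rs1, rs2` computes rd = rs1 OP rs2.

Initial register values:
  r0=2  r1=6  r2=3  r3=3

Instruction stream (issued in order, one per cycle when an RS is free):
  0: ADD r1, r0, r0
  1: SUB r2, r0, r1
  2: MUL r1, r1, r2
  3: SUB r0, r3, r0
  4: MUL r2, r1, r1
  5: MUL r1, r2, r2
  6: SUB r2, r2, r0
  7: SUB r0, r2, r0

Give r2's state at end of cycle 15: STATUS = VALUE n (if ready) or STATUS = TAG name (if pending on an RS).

  c1: issue ADD r1<-Add1  regs: r0:2,r1:Add1,r2:3,r3:3
  c2: issue SUB r2<-Add2  regs: r0:2,r1:Add1,r2:Add2,r3:3
  c3: CDB Add1=4; issue MUL r1<-Mul1  regs: r0:2,r1:Mul1,r2:Add2,r3:3
  c4: issue SUB r0<-Add1  regs: r0:Add1,r1:Mul1,r2:Add2,r3:3
  c5: CDB Add2=-2; issue MUL r2<-Mul2  regs: r0:Add1,r1:Mul1,r2:Mul2,r3:3
  c6: CDB Add1=1; stall  regs: r0:1,r1:Mul1,r2:Mul2,r3:3
  c7: stall  regs: r0:1,r1:Mul1,r2:Mul2,r3:3
  c8: stall  regs: r0:1,r1:Mul1,r2:Mul2,r3:3
  c9: CDB Mul1=-8; issue MUL r1<-Mul1  regs: r0:1,r1:Mul1,r2:Mul2,r3:3
  c10: issue SUB r2<-Add1  regs: r0:1,r1:Mul1,r2:Add1,r3:3
  c11: issue SUB r0<-Add2  regs: r0:Add2,r1:Mul1,r2:Add1,r3:3
  c12: -  regs: r0:Add2,r1:Mul1,r2:Add1,r3:3
  c13: CDB Mul2=64  regs: r0:Add2,r1:Mul1,r2:Add1,r3:3
  c14: -  regs: r0:Add2,r1:Mul1,r2:Add1,r3:3
  c15: CDB Add1=63  regs: r0:Add2,r1:Mul1,r2:63,r3:3

STATUS = VALUE 63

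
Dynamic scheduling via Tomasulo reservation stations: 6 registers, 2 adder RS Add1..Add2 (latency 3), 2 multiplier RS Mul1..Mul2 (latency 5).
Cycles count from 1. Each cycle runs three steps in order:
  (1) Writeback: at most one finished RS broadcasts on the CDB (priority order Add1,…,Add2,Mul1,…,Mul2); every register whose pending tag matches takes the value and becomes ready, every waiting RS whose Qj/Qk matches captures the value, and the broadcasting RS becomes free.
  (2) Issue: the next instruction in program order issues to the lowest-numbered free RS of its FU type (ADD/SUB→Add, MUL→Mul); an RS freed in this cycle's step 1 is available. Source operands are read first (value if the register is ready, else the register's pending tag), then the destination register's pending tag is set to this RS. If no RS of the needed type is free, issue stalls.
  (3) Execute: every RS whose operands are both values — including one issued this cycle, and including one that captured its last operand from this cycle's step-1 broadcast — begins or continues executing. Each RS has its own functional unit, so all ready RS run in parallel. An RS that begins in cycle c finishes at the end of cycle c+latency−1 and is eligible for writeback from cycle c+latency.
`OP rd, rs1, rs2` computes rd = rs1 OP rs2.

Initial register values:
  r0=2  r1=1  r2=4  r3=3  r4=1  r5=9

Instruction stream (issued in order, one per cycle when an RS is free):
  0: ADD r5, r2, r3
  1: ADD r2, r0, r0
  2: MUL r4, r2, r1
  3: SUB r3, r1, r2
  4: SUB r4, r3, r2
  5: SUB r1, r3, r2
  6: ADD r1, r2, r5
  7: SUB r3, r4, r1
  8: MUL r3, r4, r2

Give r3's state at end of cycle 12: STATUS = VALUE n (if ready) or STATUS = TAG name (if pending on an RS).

STATUS = TAG Add2

cycle 1: issue ADD r5<-Add1 // r0:2,r1:1,r2:4,r3:3,r4:1,r5:Add1
cycle 2: issue ADD r2<-Add2 // r0:2,r1:1,r2:Add2,r3:3,r4:1,r5:Add1
cycle 3: issue MUL r4<-Mul1 // r0:2,r1:1,r2:Add2,r3:3,r4:Mul1,r5:Add1
cycle 4: CDB Add1=7; issue SUB r3<-Add1 // r0:2,r1:1,r2:Add2,r3:Add1,r4:Mul1,r5:7
cycle 5: CDB Add2=4; issue SUB r4<-Add2 // r0:2,r1:1,r2:4,r3:Add1,r4:Add2,r5:7
cycle 6: stall // r0:2,r1:1,r2:4,r3:Add1,r4:Add2,r5:7
cycle 7: stall // r0:2,r1:1,r2:4,r3:Add1,r4:Add2,r5:7
cycle 8: CDB Add1=-3; issue SUB r1<-Add1 // r0:2,r1:Add1,r2:4,r3:-3,r4:Add2,r5:7
cycle 9: stall // r0:2,r1:Add1,r2:4,r3:-3,r4:Add2,r5:7
cycle 10: CDB Mul1=4; stall // r0:2,r1:Add1,r2:4,r3:-3,r4:Add2,r5:7
cycle 11: CDB Add1=-7; issue ADD r1<-Add1 // r0:2,r1:Add1,r2:4,r3:-3,r4:Add2,r5:7
cycle 12: CDB Add2=-7; issue SUB r3<-Add2 // r0:2,r1:Add1,r2:4,r3:Add2,r4:-7,r5:7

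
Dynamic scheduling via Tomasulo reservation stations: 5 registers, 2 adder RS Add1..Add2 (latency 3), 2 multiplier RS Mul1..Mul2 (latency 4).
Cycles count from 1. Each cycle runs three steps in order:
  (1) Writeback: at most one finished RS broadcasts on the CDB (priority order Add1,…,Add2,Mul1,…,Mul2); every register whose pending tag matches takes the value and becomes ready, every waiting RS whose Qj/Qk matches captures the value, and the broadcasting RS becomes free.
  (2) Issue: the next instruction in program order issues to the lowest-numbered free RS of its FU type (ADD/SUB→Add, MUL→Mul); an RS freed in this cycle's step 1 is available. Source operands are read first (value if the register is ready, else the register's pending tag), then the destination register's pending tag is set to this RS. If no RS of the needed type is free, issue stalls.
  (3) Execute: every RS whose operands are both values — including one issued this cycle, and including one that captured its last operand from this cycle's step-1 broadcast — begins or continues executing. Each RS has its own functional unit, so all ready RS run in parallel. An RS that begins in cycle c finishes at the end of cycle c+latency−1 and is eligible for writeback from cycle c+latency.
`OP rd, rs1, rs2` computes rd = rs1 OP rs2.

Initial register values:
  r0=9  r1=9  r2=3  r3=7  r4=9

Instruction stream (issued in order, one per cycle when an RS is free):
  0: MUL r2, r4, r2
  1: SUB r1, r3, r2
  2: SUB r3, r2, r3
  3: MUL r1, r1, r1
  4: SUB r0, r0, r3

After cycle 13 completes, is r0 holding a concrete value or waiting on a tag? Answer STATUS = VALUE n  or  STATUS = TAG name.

STATUS = VALUE -11

c1: issue MUL r2<-Mul1 | r0:9,r1:9,r2:Mul1,r3:7,r4:9
c2: issue SUB r1<-Add1 | r0:9,r1:Add1,r2:Mul1,r3:7,r4:9
c3: issue SUB r3<-Add2 | r0:9,r1:Add1,r2:Mul1,r3:Add2,r4:9
c4: issue MUL r1<-Mul2 | r0:9,r1:Mul2,r2:Mul1,r3:Add2,r4:9
c5: CDB Mul1=27; stall | r0:9,r1:Mul2,r2:27,r3:Add2,r4:9
c6: stall | r0:9,r1:Mul2,r2:27,r3:Add2,r4:9
c7: stall | r0:9,r1:Mul2,r2:27,r3:Add2,r4:9
c8: CDB Add1=-20; issue SUB r0<-Add1 | r0:Add1,r1:Mul2,r2:27,r3:Add2,r4:9
c9: CDB Add2=20 | r0:Add1,r1:Mul2,r2:27,r3:20,r4:9
c10: - | r0:Add1,r1:Mul2,r2:27,r3:20,r4:9
c11: - | r0:Add1,r1:Mul2,r2:27,r3:20,r4:9
c12: CDB Add1=-11 | r0:-11,r1:Mul2,r2:27,r3:20,r4:9
c13: CDB Mul2=400 | r0:-11,r1:400,r2:27,r3:20,r4:9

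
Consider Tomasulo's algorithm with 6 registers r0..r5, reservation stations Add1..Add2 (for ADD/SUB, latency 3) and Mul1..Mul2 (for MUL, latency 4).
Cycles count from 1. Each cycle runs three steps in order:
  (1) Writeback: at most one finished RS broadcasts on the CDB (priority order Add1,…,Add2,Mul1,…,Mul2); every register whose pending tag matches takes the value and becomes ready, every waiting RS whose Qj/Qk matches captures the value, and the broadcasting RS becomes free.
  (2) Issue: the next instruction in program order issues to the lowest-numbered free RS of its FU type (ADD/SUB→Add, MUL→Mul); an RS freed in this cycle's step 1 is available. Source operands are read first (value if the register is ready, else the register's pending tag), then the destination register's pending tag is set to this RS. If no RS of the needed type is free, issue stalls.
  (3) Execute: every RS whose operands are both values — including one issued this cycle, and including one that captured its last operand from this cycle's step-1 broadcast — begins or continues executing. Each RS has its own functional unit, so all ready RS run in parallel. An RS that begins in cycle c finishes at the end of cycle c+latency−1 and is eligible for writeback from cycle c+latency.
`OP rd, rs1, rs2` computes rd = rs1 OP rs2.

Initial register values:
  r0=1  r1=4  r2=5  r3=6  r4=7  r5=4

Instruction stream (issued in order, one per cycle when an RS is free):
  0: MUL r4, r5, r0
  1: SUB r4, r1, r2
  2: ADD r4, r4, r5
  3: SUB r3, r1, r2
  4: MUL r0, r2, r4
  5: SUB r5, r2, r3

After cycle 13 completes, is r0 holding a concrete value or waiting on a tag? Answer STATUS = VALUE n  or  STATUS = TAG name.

  c1: issue MUL r4<-Mul1  regs: r0:1,r1:4,r2:5,r3:6,r4:Mul1,r5:4
  c2: issue SUB r4<-Add1  regs: r0:1,r1:4,r2:5,r3:6,r4:Add1,r5:4
  c3: issue ADD r4<-Add2  regs: r0:1,r1:4,r2:5,r3:6,r4:Add2,r5:4
  c4: stall  regs: r0:1,r1:4,r2:5,r3:6,r4:Add2,r5:4
  c5: CDB Add1=-1; issue SUB r3<-Add1  regs: r0:1,r1:4,r2:5,r3:Add1,r4:Add2,r5:4
  c6: CDB Mul1=4; issue MUL r0<-Mul1  regs: r0:Mul1,r1:4,r2:5,r3:Add1,r4:Add2,r5:4
  c7: stall  regs: r0:Mul1,r1:4,r2:5,r3:Add1,r4:Add2,r5:4
  c8: CDB Add1=-1; issue SUB r5<-Add1  regs: r0:Mul1,r1:4,r2:5,r3:-1,r4:Add2,r5:Add1
  c9: CDB Add2=3  regs: r0:Mul1,r1:4,r2:5,r3:-1,r4:3,r5:Add1
  c10: -  regs: r0:Mul1,r1:4,r2:5,r3:-1,r4:3,r5:Add1
  c11: CDB Add1=6  regs: r0:Mul1,r1:4,r2:5,r3:-1,r4:3,r5:6
  c12: -  regs: r0:Mul1,r1:4,r2:5,r3:-1,r4:3,r5:6
  c13: CDB Mul1=15  regs: r0:15,r1:4,r2:5,r3:-1,r4:3,r5:6

STATUS = VALUE 15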